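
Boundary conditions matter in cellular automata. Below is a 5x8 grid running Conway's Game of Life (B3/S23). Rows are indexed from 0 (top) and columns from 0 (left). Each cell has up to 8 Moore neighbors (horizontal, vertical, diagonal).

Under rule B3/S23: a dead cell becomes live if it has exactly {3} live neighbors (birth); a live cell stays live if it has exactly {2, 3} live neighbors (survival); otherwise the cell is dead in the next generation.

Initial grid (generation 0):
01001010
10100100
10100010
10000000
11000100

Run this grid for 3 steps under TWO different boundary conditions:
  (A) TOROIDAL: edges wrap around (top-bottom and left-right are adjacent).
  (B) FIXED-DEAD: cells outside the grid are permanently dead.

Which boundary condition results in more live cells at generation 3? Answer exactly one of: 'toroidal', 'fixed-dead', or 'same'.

Under TOROIDAL boundary, generation 3:
00100010
00101101
01011101
00000000
00000000
Population = 11

Under FIXED-DEAD boundary, generation 3:
01101010
10101010
10000100
10000000
11000000
Population = 13

Comparison: toroidal=11, fixed-dead=13 -> fixed-dead

Answer: fixed-dead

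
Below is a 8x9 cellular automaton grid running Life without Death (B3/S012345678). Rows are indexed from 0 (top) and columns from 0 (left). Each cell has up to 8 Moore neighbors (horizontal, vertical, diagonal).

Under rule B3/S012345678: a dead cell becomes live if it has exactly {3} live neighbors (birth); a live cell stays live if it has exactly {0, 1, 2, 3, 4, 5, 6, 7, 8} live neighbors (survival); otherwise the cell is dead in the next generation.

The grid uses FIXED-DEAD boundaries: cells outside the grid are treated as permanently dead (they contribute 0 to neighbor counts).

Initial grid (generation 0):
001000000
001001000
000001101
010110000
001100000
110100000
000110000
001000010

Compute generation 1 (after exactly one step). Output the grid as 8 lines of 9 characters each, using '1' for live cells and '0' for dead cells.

Simulating step by step:
Generation 0 (given above): 18 live cells
Generation 1: 25 live cells
(generation 1 grid is the final answer)

Answer: 001000000
001001100
001101101
010111000
101100000
110100000
010110000
001100010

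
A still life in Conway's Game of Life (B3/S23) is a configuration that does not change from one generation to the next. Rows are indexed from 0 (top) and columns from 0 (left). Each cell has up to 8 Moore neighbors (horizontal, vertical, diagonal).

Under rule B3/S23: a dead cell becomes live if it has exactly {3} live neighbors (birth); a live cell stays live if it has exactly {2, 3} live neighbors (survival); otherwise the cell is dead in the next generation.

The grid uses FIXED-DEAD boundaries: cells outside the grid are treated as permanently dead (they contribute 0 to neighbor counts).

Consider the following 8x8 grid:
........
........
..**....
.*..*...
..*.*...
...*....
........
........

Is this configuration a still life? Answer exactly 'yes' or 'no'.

Compute generation 1 and compare to generation 0 (given above):
Generation 1:
........
........
..**....
.*..*...
..*.*...
...*....
........
........
The grids are IDENTICAL -> still life.

Answer: yes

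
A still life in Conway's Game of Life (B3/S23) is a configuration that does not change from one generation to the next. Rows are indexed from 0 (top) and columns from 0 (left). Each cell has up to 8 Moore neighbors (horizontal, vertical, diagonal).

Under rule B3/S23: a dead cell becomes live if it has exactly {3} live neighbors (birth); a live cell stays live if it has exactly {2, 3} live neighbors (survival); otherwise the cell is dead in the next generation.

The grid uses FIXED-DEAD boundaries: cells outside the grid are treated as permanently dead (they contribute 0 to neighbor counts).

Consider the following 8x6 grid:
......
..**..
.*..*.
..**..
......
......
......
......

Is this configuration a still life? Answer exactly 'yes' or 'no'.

Compute generation 1 and compare to generation 0 (given above):
Generation 1:
......
..**..
.*..*.
..**..
......
......
......
......
The grids are IDENTICAL -> still life.

Answer: yes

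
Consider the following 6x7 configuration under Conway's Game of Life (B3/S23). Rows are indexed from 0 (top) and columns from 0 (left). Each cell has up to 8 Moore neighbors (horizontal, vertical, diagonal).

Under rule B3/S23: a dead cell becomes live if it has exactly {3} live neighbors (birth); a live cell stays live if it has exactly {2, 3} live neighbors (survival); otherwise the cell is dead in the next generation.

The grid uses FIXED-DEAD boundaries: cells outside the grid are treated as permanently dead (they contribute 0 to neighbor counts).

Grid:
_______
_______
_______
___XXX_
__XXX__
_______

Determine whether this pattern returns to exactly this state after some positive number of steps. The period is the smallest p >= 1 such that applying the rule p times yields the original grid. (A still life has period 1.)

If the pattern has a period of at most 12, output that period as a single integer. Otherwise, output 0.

Simulating and comparing each generation to the original:
Gen 0 (original, given above): 6 live cells
Gen 1: 6 live cells, differs from original
Gen 2: 6 live cells, MATCHES original -> period = 2

Answer: 2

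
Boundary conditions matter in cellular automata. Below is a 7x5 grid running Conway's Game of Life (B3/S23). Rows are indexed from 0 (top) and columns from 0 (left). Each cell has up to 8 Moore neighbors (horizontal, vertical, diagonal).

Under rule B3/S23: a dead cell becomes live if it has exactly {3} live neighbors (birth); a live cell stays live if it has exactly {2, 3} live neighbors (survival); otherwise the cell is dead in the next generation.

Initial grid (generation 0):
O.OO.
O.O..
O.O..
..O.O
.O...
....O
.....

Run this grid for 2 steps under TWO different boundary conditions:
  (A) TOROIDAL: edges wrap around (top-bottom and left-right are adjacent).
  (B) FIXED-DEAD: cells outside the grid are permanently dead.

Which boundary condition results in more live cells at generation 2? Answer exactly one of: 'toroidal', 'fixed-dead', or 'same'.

Answer: toroidal

Derivation:
Under TOROIDAL boundary, generation 2:
OOO..
O.O..
O.O..
O.O..
.OOO.
...O.
..O.O
Population = 15

Under FIXED-DEAD boundary, generation 2:
.OOO.
..O..
..O..
..OO.
..OO.
.....
.....
Population = 9

Comparison: toroidal=15, fixed-dead=9 -> toroidal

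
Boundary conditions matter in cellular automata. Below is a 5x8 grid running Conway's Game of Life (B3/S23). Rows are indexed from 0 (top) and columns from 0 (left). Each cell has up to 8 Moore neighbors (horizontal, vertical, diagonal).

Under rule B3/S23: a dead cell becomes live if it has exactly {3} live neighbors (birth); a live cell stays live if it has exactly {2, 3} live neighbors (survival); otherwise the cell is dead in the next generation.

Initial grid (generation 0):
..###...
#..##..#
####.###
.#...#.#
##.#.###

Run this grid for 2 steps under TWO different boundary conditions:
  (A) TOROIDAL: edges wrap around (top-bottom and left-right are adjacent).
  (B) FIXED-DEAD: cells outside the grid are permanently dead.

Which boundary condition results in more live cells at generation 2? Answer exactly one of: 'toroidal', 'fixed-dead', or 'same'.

Answer: fixed-dead

Derivation:
Under TOROIDAL boundary, generation 2:
........
........
....#...
...#..#.
..#.#...
Population = 5

Under FIXED-DEAD boundary, generation 2:
........
.#.##.#.
....#.#.
#..#.#..
.####...
Population = 13

Comparison: toroidal=5, fixed-dead=13 -> fixed-dead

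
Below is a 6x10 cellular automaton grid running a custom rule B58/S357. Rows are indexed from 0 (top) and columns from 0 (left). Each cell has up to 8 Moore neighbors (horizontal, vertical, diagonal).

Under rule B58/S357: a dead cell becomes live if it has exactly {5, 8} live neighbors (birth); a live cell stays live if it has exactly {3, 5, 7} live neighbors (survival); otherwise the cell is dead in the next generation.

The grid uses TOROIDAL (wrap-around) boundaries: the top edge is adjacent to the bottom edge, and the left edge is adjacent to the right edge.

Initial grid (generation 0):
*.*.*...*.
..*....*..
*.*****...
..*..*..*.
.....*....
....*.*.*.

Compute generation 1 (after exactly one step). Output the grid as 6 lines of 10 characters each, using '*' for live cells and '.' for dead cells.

Answer: ..........
.**.......
..*.***...
....*.....
.....*....
..........

Derivation:
Simulating step by step:
Generation 0 (given above): 19 live cells
Generation 1: 8 live cells
(generation 1 grid is the final answer)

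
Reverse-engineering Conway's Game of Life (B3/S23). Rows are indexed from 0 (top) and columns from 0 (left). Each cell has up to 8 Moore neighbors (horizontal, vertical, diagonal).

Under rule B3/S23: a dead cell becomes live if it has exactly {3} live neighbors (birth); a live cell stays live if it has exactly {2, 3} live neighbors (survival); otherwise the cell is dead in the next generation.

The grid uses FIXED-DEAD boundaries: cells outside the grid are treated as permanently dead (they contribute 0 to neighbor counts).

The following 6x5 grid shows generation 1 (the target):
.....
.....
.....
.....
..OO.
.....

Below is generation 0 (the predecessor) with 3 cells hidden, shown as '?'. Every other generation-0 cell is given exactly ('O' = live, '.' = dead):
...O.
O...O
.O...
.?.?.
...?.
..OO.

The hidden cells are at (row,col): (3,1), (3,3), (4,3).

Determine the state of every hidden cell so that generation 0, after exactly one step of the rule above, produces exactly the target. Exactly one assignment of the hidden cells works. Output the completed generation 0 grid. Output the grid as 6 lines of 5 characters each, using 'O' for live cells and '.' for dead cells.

Answer: ...O.
O...O
.O...
...O.
.....
..OO.

Derivation:
Hidden generation-0 cells (in order): (3,1), (3,3), (4,3).
A hidden cell only influences target cells in its own 3x3 neighborhood. Try each of the 2^3 = 8 assignments, step the completed generation 0 forward once under B3/S23, and compare with the target:
  (3,1)=. (3,3)=. (4,3)=. -> step gives (4,2)='.' but target has 'O' -> reject
  (3,1)=. (3,3)=. (4,3)=O -> step gives (5,2)='O' but target has '.' -> reject
  (3,1)=. (3,3)=O (4,3)=. -> step reproduces the target at every cell -> ACCEPT
  (3,1)=. (3,3)=O (4,3)=O -> step gives (3,2)='O' but target has '.' -> reject
  (3,1)=O (3,3)=. (4,3)=. -> step gives (2,0)='O' but target has '.' -> reject
  (3,1)=O (3,3)=. (4,3)=O -> step gives (2,0)='O' but target has '.' -> reject
  (3,1)=O (3,3)=O (4,3)=. -> step gives (2,0)='O' but target has '.' -> reject
  (3,1)=O (3,3)=O (4,3)=O -> step gives (2,0)='O' but target has '.' -> reject
Unique solution: (3,1)=dead, (3,3)=live, (4,3)=dead.
Check: live-neighbor counts of every cell in the completed generation 0:
11112
12221
21222
11201
01332
01111
Applying B3/S23 to generation 0 with these counts gives:
.....
.....
.....
.....
..OO.
.....
which matches the target exactly.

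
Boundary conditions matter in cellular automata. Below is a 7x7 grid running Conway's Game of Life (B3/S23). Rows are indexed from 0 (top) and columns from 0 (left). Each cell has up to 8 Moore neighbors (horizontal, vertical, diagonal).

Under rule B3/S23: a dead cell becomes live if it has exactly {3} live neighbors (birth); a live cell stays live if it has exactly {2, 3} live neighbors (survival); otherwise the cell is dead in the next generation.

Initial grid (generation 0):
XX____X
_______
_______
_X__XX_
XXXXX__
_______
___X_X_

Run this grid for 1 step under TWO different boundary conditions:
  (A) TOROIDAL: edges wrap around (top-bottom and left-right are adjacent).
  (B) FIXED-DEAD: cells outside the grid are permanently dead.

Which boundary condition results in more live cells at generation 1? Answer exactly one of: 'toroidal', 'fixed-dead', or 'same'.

Under TOROIDAL boundary, generation 1:
X_____X
X______
_______
XX__XX_
XXXXXX_
_X_____
X_____X
Population = 16

Under FIXED-DEAD boundary, generation 1:
_______
_______
_______
XX__XX_
XXXXXX_
_X_____
_______
Population = 11

Comparison: toroidal=16, fixed-dead=11 -> toroidal

Answer: toroidal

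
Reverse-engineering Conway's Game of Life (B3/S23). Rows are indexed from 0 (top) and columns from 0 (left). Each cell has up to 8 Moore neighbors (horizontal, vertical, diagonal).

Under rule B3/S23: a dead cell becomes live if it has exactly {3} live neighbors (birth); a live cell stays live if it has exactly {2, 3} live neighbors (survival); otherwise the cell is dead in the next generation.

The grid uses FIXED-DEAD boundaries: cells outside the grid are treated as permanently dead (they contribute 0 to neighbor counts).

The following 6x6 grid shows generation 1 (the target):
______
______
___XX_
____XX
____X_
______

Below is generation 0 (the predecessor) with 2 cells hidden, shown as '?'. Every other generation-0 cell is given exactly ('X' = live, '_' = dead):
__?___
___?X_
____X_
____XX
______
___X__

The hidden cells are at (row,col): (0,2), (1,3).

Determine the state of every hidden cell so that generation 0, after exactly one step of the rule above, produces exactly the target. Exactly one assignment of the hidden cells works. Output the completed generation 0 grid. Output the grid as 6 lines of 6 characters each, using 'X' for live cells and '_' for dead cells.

Answer: ______
____X_
____X_
____XX
______
___X__

Derivation:
Hidden generation-0 cells (in order): (0,2), (1,3).
A hidden cell only influences target cells in its own 3x3 neighborhood. Try each of the 2^2 = 4 assignments, step the completed generation 0 forward once under B3/S23, and compare with the target:
  (0,2)=_ (1,3)=_ -> step reproduces the target at every cell -> ACCEPT
  (0,2)=_ (1,3)=X -> step gives (1,3)='X' but target has '_' -> reject
  (0,2)=X (1,3)=_ -> step gives (1,3)='X' but target has '_' -> reject
  (0,2)=X (1,3)=X -> step gives (0,3)='X' but target has '_' -> reject
Unique solution: (0,2)=dead, (1,3)=dead.
Check: live-neighbor counts of every cell in the completed generation 0:
000111
000212
000334
000222
001232
001010
Applying B3/S23 to generation 0 with these counts gives:
______
______
___XX_
____XX
____X_
______
which matches the target exactly.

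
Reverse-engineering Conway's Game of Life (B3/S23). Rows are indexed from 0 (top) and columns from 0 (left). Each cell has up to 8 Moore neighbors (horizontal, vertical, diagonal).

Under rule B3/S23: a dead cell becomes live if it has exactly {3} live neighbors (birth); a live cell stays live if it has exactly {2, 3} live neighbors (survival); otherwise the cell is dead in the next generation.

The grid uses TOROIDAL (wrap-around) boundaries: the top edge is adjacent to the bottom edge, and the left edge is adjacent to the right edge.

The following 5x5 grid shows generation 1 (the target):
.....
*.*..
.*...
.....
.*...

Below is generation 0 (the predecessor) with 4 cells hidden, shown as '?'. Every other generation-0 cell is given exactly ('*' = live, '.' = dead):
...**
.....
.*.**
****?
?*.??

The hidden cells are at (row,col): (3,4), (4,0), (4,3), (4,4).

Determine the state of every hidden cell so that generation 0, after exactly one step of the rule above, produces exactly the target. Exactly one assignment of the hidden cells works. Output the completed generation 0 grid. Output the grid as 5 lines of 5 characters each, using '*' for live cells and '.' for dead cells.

Answer: ...**
.....
.*.**
*****
.*...

Derivation:
Hidden generation-0 cells (in order): (3,4), (4,0), (4,3), (4,4).
A hidden cell only influences target cells in its own 3x3 neighborhood. Try each of the 2^4 = 16 assignments, step the completed generation 0 forward once under B3/S23, and compare with the target:
  (3,4)=. (4,0)=. (4,3)=. (4,4)=. -> step gives (2,3)='*' but target has '.' -> reject
  (3,4)=. (4,0)=. (4,3)=. (4,4)=* -> step gives (0,0)='*' but target has '.' -> reject
  (3,4)=. (4,0)=. (4,3)=* (4,4)=. -> step gives (0,2)='*' but target has '.' -> reject
  (3,4)=. (4,0)=. (4,3)=* (4,4)=* -> step gives (0,0)='*' but target has '.' -> reject
  (3,4)=. (4,0)=* (4,3)=. (4,4)=. -> step gives (0,0)='*' but target has '.' -> reject
  (3,4)=. (4,0)=* (4,3)=. (4,4)=* -> step gives (0,3)='*' but target has '.' -> reject
  (3,4)=. (4,0)=* (4,3)=* (4,4)=. -> step gives (0,0)='*' but target has '.' -> reject
  (3,4)=. (4,0)=* (4,3)=* (4,4)=* -> step gives (0,2)='*' but target has '.' -> reject
  (3,4)=* (4,0)=. (4,3)=. (4,4)=. -> step reproduces the target at every cell -> ACCEPT
  (3,4)=* (4,0)=. (4,3)=. (4,4)=* -> step gives (0,0)='*' but target has '.' -> reject
  (3,4)=* (4,0)=. (4,3)=* (4,4)=. -> step gives (0,2)='*' but target has '.' -> reject
  (3,4)=* (4,0)=. (4,3)=* (4,4)=* -> step gives (0,0)='*' but target has '.' -> reject
  (3,4)=* (4,0)=* (4,3)=. (4,4)=. -> step gives (0,0)='*' but target has '.' -> reject
  (3,4)=* (4,0)=* (4,3)=. (4,4)=* -> step gives (0,3)='*' but target has '.' -> reject
  (3,4)=* (4,0)=* (4,3)=* (4,4)=. -> step gives (0,0)='*' but target has '.' -> reject
  (3,4)=* (4,0)=* (4,3)=* (4,4)=* -> step gives (0,2)='*' but target has '.' -> reject
Unique solution: (3,4)=live, (4,0)=dead, (4,3)=dead, (4,4)=dead.
Check: live-neighbor counts of every cell in the completed generation 0:
21211
31344
53544
54544
53555
Applying B3/S23 to generation 0 with these counts gives:
.....
*.*..
.*...
.....
.*...
which matches the target exactly.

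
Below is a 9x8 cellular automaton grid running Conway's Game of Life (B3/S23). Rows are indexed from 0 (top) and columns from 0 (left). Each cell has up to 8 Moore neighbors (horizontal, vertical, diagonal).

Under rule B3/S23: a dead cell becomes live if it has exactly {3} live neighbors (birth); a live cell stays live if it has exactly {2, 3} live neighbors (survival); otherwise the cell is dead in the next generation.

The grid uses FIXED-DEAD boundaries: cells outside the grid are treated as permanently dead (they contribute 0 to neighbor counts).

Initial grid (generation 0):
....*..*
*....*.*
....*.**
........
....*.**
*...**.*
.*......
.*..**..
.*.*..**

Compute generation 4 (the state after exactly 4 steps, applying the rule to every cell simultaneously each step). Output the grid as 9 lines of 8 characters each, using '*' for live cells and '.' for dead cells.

Answer: .....**.
....*..*
...**.**
....*..*
....**.*
.*..*...
**.**...
*.*....*
....*...

Derivation:
Simulating step by step:
Generation 0 (given above): 23 live cells
Generation 1: 25 live cells
......*.
....**.*
.....***
........
....*.**
....**.*
**....*.
**..***.
..*.***.
Generation 2: 24 live cells
.....**.
....*..*
....**.*
........
....*.**
....*..*
**.....*
*.***..*
.*.**.*.
Generation 3: 28 live cells
.....**.
....*..*
....***.
....*..*
.....***
.....*.*
***.*.**
*...****
.*..**..
Generation 4: 23 live cells
(generation 4 grid is the final answer)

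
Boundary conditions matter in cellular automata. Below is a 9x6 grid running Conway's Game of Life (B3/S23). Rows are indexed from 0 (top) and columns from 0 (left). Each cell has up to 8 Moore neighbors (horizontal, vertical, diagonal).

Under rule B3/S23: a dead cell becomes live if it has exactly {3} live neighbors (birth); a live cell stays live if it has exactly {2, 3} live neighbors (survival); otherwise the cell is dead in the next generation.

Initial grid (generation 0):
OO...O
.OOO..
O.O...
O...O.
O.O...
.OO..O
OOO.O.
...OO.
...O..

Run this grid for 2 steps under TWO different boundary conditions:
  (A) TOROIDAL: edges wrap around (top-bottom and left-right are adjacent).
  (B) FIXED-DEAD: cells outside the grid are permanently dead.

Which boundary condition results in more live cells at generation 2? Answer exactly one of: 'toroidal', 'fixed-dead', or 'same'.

Under TOROIDAL boundary, generation 2:
.O....
...O..
OOOO.O
O..OO.
OOOOOO
OO.OOO
O...O.
.OO...
......
Population = 25

Under FIXED-DEAD boundary, generation 2:
......
O.O...
.OOO..
O..O..
.OOO..
.O.OO.
....OO
......
...OO.
Population = 17

Comparison: toroidal=25, fixed-dead=17 -> toroidal

Answer: toroidal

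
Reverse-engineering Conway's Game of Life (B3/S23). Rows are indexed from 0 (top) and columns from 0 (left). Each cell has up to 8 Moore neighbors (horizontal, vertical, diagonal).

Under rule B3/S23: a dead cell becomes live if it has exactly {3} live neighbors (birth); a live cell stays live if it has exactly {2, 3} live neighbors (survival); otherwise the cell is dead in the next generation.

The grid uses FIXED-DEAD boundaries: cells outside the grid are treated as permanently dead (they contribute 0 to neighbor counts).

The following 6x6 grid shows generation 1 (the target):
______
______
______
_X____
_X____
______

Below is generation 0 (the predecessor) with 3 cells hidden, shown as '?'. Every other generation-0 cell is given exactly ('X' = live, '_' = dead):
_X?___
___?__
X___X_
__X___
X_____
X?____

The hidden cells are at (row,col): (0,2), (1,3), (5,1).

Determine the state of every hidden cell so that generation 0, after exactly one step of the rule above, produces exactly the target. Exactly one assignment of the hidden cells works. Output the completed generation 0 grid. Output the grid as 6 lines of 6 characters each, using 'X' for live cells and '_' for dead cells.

Hidden generation-0 cells (in order): (0,2), (1,3), (5,1).
A hidden cell only influences target cells in its own 3x3 neighborhood. Try each of the 2^3 = 8 assignments, step the completed generation 0 forward once under B3/S23, and compare with the target:
  (0,2)=_ (1,3)=_ (5,1)=_ -> step reproduces the target at every cell -> ACCEPT
  (0,2)=_ (1,3)=_ (5,1)=X -> step gives (4,0)='X' but target has '_' -> reject
  (0,2)=_ (1,3)=X (5,1)=_ -> step gives (2,3)='X' but target has '_' -> reject
  (0,2)=_ (1,3)=X (5,1)=X -> step gives (2,3)='X' but target has '_' -> reject
  (0,2)=X (1,3)=_ (5,1)=_ -> step gives (1,1)='X' but target has '_' -> reject
  (0,2)=X (1,3)=_ (5,1)=X -> step gives (1,1)='X' but target has '_' -> reject
  (0,2)=X (1,3)=X (5,1)=_ -> step gives (0,2)='X' but target has '_' -> reject
  (0,2)=X (1,3)=X (5,1)=X -> step gives (0,2)='X' but target has '_' -> reject
Unique solution: (0,2)=dead, (1,3)=dead, (5,1)=dead.
Check: live-neighbor counts of every cell in the completed generation 0:
101000
221111
021201
230211
131100
120000
Applying B3/S23 to generation 0 with these counts gives:
______
______
______
_X____
_X____
______
which matches the target exactly.

Answer: _X____
______
X___X_
__X___
X_____
X_____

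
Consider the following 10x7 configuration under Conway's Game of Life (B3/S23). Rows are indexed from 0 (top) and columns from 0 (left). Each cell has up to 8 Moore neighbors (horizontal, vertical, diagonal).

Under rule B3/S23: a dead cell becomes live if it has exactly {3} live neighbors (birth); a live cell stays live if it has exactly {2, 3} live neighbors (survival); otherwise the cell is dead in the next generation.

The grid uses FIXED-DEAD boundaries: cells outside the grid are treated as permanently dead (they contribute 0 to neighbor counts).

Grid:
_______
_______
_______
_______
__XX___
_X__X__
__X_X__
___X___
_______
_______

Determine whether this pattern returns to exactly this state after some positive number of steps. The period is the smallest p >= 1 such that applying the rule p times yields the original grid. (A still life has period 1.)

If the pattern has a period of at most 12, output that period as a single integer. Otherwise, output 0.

Answer: 1

Derivation:
Simulating and comparing each generation to the original:
Gen 0 (original, given above): 7 live cells
Gen 1: 7 live cells, MATCHES original -> period = 1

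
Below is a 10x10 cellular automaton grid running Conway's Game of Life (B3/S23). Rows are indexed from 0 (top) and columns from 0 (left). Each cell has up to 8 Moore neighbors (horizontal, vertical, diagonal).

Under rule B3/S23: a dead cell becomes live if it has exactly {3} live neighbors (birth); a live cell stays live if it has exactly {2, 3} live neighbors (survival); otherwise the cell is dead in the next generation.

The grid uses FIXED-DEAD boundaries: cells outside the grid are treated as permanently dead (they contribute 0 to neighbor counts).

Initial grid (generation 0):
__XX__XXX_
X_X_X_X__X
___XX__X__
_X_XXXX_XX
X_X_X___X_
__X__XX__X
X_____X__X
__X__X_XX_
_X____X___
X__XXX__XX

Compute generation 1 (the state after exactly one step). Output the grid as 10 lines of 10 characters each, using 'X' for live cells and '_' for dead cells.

Answer: _XXX_XXXX_
_XX_X_X___
_X_____X_X
_X____X_XX
__X_____X_
___X_XXXXX
_X_______X
_X___X_XX_
_XXX__X__X
____XX____

Derivation:
Simulating step by step:
Generation 0 (given above): 43 live cells
Generation 1: 39 live cells
(generation 1 grid is the final answer)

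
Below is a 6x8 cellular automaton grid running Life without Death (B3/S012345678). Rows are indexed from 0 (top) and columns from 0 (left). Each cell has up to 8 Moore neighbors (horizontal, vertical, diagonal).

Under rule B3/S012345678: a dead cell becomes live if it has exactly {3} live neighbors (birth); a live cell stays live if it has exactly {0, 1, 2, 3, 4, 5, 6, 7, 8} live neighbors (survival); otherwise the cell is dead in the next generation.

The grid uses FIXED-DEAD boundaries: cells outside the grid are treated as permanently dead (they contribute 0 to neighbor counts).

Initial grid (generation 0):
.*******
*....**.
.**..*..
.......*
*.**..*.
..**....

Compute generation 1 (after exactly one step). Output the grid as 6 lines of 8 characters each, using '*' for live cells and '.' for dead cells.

Answer: .*******
*....***
.**..*..
...*..**
****..*.
.***....

Derivation:
Simulating step by step:
Generation 0 (given above): 20 live cells
Generation 1: 25 live cells
(generation 1 grid is the final answer)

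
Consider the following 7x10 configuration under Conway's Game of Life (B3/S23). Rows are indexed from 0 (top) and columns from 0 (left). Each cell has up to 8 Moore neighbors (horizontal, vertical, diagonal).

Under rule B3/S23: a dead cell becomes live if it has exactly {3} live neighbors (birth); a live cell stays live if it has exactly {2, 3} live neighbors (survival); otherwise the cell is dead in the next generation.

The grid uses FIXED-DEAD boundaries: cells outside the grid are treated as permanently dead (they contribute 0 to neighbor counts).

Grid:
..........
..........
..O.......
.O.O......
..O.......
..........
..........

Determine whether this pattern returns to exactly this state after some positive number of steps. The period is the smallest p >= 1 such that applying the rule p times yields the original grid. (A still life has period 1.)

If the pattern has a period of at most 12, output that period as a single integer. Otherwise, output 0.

Simulating and comparing each generation to the original:
Gen 0 (original, given above): 4 live cells
Gen 1: 4 live cells, MATCHES original -> period = 1

Answer: 1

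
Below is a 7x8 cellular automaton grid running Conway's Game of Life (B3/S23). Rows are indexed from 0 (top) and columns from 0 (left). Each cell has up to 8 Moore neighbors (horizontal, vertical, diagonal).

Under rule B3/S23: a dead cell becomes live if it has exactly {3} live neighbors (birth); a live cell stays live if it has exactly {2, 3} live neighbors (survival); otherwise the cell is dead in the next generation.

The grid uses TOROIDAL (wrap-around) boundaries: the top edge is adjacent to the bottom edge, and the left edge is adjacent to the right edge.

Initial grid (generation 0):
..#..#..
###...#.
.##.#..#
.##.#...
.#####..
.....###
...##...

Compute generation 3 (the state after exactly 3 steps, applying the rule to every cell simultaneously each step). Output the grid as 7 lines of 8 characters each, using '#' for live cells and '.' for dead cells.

Simulating step by step:
Generation 0 (given above): 23 live cells
Generation 1: 14 live cells
..#.##..
#....###
.....#.#
........
##......
......#.
...##...
Generation 2: 9 live cells
.......#
#......#
#....#.#
#.......
........
........
...##...
Generation 3: 6 live cells
(generation 3 grid is the final answer)

Answer: #......#
........
.#....#.
#......#
........
........
........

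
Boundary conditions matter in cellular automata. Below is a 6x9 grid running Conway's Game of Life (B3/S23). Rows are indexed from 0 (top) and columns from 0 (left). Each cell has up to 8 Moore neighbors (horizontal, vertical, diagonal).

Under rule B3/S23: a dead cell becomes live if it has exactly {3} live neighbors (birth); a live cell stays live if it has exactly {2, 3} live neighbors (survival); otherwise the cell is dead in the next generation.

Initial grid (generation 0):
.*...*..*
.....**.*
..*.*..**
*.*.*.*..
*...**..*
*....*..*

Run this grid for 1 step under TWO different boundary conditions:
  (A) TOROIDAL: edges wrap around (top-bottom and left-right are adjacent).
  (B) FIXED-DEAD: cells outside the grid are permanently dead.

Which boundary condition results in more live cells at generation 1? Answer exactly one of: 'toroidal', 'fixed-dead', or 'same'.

Under TOROIDAL boundary, generation 1:
....**..*
....***.*
**..*...*
*...*.*..
...**.**.
.*...***.
Population = 22

Under FIXED-DEAD boundary, generation 1:
.....***.
....***.*
.*..*...*
....*.*.*
*..**.**.
....**...
Population = 20

Comparison: toroidal=22, fixed-dead=20 -> toroidal

Answer: toroidal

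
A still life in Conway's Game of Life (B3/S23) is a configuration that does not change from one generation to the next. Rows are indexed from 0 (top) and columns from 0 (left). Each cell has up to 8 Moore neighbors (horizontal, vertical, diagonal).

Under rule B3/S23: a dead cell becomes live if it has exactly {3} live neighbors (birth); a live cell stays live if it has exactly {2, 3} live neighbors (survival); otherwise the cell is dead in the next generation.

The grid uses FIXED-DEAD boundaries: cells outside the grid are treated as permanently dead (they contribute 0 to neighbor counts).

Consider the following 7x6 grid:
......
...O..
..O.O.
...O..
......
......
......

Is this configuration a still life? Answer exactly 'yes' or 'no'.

Compute generation 1 and compare to generation 0 (given above):
Generation 1:
......
...O..
..O.O.
...O..
......
......
......
The grids are IDENTICAL -> still life.

Answer: yes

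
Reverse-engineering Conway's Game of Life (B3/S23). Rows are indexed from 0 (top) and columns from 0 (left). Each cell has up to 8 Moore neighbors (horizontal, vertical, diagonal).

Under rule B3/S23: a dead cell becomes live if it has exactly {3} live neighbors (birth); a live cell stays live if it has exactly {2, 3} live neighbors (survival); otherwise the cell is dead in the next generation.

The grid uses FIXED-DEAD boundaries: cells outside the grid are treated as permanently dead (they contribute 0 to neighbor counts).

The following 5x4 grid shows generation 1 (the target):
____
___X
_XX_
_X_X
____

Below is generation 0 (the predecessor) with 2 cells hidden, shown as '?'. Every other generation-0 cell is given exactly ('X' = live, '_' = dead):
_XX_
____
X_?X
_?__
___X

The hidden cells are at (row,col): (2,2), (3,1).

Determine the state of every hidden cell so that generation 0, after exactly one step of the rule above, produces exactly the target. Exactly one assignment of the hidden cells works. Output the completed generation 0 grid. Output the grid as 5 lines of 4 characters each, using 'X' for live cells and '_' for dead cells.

Answer: _XX_
____
X_XX
_X__
___X

Derivation:
Hidden generation-0 cells (in order): (2,2), (3,1).
A hidden cell only influences target cells in its own 3x3 neighborhood. Try each of the 2^2 = 4 assignments, step the completed generation 0 forward once under B3/S23, and compare with the target:
  (2,2)=_ (3,1)=_ -> step gives (1,1)='X' but target has '_' -> reject
  (2,2)=_ (3,1)=X -> step gives (1,1)='X' but target has '_' -> reject
  (2,2)=X (3,1)=_ -> step gives (2,1)='_' but target has 'X' -> reject
  (2,2)=X (3,1)=X -> step reproduces the target at every cell -> ACCEPT
Unique solution: (2,2)=live, (3,1)=live.
Check: live-neighbor counts of every cell in the completed generation 0:
1111
2443
1321
2243
1120
Applying B3/S23 to generation 0 with these counts gives:
____
___X
_XX_
_X_X
____
which matches the target exactly.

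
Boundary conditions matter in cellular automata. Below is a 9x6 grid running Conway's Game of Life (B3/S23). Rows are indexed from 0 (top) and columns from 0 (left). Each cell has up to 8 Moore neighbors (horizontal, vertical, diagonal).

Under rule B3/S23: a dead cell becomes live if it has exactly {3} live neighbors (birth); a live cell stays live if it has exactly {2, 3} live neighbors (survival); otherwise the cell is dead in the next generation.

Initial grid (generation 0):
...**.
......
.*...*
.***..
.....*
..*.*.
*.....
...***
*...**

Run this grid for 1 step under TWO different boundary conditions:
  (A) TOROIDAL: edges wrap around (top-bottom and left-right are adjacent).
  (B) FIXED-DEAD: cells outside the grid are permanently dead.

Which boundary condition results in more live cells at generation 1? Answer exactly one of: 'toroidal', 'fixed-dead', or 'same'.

Under TOROIDAL boundary, generation 1:
...**.
....*.
**....
.**.*.
.*..*.
.....*
......
...*..
*.....
Population = 13

Under FIXED-DEAD boundary, generation 1:
......
....*.
.*....
.**.*.
.*..*.
......
.....*
...*.*
...*.*
Population = 12

Comparison: toroidal=13, fixed-dead=12 -> toroidal

Answer: toroidal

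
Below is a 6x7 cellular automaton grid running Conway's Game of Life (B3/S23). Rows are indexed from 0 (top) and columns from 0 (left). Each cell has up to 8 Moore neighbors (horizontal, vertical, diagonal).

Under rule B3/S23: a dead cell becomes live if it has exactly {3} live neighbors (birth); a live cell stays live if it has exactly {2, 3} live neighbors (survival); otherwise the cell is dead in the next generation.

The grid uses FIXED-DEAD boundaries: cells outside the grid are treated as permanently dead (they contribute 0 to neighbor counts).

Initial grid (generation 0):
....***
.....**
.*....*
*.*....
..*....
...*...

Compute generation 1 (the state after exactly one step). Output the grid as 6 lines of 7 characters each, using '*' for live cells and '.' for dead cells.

Simulating step by step:
Generation 0 (given above): 11 live cells
Generation 1: 10 live cells
(generation 1 grid is the final answer)

Answer: ....*.*
....*..
.*...**
..*....
.***...
.......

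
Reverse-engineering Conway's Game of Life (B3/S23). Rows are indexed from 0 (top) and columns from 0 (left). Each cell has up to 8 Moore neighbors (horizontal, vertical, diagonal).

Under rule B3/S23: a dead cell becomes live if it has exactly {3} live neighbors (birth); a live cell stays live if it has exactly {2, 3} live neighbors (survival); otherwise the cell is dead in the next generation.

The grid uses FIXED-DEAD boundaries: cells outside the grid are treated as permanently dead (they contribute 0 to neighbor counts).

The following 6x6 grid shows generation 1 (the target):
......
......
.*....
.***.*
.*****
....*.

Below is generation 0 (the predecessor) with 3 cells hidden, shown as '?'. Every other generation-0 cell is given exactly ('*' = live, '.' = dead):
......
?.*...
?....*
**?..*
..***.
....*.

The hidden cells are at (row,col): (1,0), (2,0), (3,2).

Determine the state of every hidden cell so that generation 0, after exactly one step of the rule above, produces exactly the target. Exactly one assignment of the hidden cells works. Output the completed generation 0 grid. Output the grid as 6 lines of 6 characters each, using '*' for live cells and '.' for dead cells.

Answer: ......
..*...
.....*
**...*
..***.
....*.

Derivation:
Hidden generation-0 cells (in order): (1,0), (2,0), (3,2).
A hidden cell only influences target cells in its own 3x3 neighborhood. Try each of the 2^3 = 8 assignments, step the completed generation 0 forward once under B3/S23, and compare with the target:
  (1,0)=. (2,0)=. (3,2)=. -> step reproduces the target at every cell -> ACCEPT
  (1,0)=. (2,0)=. (3,2)=* -> step gives (2,1)='.' but target has '*' -> reject
  (1,0)=. (2,0)=* (3,2)=. -> step gives (2,0)='*' but target has '.' -> reject
  (1,0)=. (2,0)=* (3,2)=* -> step gives (2,0)='*' but target has '.' -> reject
  (1,0)=* (2,0)=. (3,2)=. -> step gives (2,0)='*' but target has '.' -> reject
  (1,0)=* (2,0)=. (3,2)=* -> step gives (2,0)='*' but target has '.' -> reject
  (1,0)=* (2,0)=* (3,2)=. -> step gives (1,1)='*' but target has '.' -> reject
  (1,0)=* (2,0)=* (3,2)=* -> step gives (1,1)='*' but target has '.' -> reject
Unique solution: (1,0)=dead, (2,0)=dead, (3,2)=dead.
Check: live-neighbor counts of every cell in the completed generation 0:
011100
010111
232121
123342
232333
012422
Applying B3/S23 to generation 0 with these counts gives:
......
......
.*....
.***.*
.*****
....*.
which matches the target exactly.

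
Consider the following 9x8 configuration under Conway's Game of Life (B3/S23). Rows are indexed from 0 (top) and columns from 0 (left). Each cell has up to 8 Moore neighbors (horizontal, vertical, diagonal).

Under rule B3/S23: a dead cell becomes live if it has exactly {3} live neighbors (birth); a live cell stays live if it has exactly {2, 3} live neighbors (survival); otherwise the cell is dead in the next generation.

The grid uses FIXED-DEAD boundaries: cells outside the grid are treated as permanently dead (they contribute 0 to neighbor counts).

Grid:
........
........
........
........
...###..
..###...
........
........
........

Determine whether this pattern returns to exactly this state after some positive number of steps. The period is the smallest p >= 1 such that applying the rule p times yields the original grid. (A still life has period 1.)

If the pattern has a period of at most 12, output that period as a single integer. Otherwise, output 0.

Answer: 2

Derivation:
Simulating and comparing each generation to the original:
Gen 0 (original, given above): 6 live cells
Gen 1: 6 live cells, differs from original
Gen 2: 6 live cells, MATCHES original -> period = 2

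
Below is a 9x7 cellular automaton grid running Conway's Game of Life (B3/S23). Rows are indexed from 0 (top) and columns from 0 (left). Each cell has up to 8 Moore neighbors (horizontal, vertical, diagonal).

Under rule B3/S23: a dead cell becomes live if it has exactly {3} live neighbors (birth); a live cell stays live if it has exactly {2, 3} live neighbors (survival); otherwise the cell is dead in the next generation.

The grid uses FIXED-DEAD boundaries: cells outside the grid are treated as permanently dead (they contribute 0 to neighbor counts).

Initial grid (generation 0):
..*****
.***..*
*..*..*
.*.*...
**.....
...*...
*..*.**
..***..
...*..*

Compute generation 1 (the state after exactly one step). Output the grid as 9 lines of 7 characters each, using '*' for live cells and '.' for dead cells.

Answer: .*..***
.*....*
*..**..
.*.....
**.....
***.*..
.....*.
..*...*
..***..

Derivation:
Simulating step by step:
Generation 0 (given above): 26 live cells
Generation 1: 22 live cells
(generation 1 grid is the final answer)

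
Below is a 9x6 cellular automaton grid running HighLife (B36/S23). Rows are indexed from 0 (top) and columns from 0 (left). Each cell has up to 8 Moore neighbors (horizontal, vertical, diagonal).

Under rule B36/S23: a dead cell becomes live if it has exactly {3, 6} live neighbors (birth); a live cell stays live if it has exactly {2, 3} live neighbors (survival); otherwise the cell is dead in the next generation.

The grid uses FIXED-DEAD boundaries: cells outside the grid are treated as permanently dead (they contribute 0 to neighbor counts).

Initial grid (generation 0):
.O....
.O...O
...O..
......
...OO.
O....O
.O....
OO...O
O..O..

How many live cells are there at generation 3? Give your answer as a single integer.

Simulating step by step:
Generation 0 (given above): 14 live cells
Generation 1: 11 live cells
......
..O...
......
...OO.
....O.
....O.
.O....
OOO...
OO....
Generation 2: 11 live cells
......
......
...O..
...OO.
....OO
......
OOO...
..O...
O.O...
Generation 3: 15 live cells
......
......
...OO.
...O.O
...OOO
.O....
.OO...
OOOO..
.O....
Population at generation 3: 15

Answer: 15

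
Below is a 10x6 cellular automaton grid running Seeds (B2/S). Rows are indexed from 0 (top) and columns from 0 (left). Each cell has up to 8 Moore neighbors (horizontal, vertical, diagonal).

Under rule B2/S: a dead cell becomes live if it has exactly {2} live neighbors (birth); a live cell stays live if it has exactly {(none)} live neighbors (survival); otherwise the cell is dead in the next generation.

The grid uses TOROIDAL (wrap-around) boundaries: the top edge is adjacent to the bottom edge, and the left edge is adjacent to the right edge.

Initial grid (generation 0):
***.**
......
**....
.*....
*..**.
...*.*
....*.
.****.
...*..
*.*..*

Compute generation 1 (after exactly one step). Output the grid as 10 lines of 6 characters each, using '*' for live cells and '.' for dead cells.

Simulating step by step:
Generation 0 (given above): 22 live cells
Generation 1: 11 live cells
(generation 1 grid is the final answer)

Answer: ......
...**.
..*...
...**.
.*....
*.*...
**....
.....*
......
......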